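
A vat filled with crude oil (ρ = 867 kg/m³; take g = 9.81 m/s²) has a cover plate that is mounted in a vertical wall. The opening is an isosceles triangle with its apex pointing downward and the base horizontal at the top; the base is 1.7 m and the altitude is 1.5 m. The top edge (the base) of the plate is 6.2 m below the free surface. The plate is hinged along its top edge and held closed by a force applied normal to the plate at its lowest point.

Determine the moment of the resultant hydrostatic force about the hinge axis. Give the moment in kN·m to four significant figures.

M ≈ 37.68 kN·m

γ = ρg = 867 × 9.81 / 1000 = 8.50527 kN/m³.
With the apex down, the centroid sits h/3 = 1.5/3 = 0.5 m below the base (the top edge), so the centroid depth is h_c = 6.2 + 0.5 = 6.7 m.
A = ½ × 1.7 × 1.5 = 1.275 m².
Resultant F = γ·h_c·A = 8.50527 × 6.7 × 1.275 = 72.6563 kN.
I_c = b·h³/36 = 1.7 × 1.5³/36 = 0.159375 m⁴.
Centre of pressure: y_p = y_c + I_c/(y_c·A) = 6.7 + 0.159375/(6.7 × 1.275) = 6.7 + 0.0186567 = 6.71866 m along the plane.
The resultant acts 0.5 + 0.0186567 = 0.518657 m (along the plate) below the hinge at the top edge, so the moment about the hinge is M = F × 0.518657 = 72.6563 × 0.518657 = 37.6837 kN·m.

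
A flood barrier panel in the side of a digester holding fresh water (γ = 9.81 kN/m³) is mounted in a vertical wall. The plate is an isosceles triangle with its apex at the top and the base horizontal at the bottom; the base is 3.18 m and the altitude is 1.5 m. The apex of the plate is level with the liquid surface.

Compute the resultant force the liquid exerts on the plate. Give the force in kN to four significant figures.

γ = 9.81 kN/m³.
With the apex up, the centroid sits 2h/3 = 2 × 1.5/3 = 1 m below the apex, so the centroid depth is h_c = 1 m.
A = ½ × 3.18 × 1.5 = 2.385 m².
Resultant F = γ·h_c·A = 9.81 × 1 × 2.385 = 23.3969 kN.

F ≈ 23.40 kN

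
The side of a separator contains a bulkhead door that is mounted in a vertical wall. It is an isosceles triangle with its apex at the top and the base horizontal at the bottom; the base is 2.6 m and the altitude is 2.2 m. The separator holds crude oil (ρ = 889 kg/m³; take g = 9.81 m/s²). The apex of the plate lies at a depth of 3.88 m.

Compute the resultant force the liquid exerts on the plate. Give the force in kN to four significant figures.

F ≈ 133.4 kN

γ = ρg = 889 × 9.81 / 1000 = 8.72109 kN/m³.
With the apex up, the centroid sits 2h/3 = 2 × 2.2/3 = 1.46667 m below the apex, so the centroid depth is h_c = 3.88 + 1.46667 = 5.34667 m.
A = ½ × 2.6 × 2.2 = 2.86 m².
Resultant F = γ·h_c·A = 8.72109 × 5.34667 × 2.86 = 133.358 kN.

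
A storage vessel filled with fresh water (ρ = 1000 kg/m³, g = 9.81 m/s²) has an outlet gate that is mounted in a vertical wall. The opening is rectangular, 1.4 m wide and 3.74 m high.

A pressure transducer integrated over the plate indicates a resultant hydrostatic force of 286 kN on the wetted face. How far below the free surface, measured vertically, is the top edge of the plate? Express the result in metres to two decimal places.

d_top ≈ 3.70 m

γ = ρg = 1000 × 9.81 = 9810 N/m³ = 9.81 kN/m³.
A = 1.4 × 3.74 = 5.236 m².
From F = γ·h_c·A, the centroid depth is h_c = 286/(9.81 × 5.236) = 5.56798 m.
The centroid lies 3.74/2 = 1.87 m below the top edge, so the top edge sits at h_top = 5.56798 − 1.87 = 3.69798 m below the surface.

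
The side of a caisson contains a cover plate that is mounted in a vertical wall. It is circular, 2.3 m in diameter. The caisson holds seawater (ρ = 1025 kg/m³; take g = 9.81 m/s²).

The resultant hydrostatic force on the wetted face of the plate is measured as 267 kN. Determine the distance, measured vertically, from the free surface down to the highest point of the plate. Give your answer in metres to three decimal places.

γ = ρg = 1025 × 9.81 / 1000 = 10.05525 kN/m³.
A = π(1.15)² = 4.15476 m².
From F = γ·h_c·A, the centroid depth is h_c = 267/(10.05525 × 4.15476) = 6.39105 m.
The centroid is at the centre, 1.15 m below the top of the plate, so the highest point sits at h_top = 6.39105 − 1.15 = 5.24105 m below the surface.

d_top ≈ 5.241 m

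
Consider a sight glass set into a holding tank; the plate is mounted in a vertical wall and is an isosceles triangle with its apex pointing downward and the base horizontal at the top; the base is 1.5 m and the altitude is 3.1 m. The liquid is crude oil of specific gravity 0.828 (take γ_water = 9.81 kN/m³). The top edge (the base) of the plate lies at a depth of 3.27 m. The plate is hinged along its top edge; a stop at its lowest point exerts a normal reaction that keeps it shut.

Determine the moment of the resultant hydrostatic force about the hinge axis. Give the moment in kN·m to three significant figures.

γ = 0.828 × 9.81 = 8.12268 kN/m³.
With the apex down, the centroid sits h/3 = 3.1/3 = 1.03333 m below the base (the top edge), so the centroid depth is h_c = 3.27 + 1.03333 = 4.30333 m.
A = ½ × 1.5 × 3.1 = 2.325 m².
Resultant F = γ·h_c·A = 8.12268 × 4.30333 × 2.325 = 81.2694 kN.
I_c = b·h³/36 = 1.5 × 3.1³/36 = 1.24129 m⁴.
Centre of pressure: y_p = y_c + I_c/(y_c·A) = 4.30333 + 1.24129/(4.30333 × 2.325) = 4.30333 + 0.124064 = 4.42739 m along the plane.
The resultant acts 1.03333 + 0.124064 = 1.15739 m (along the plate) below the hinge at the top edge, so the moment about the hinge is M = F × 1.15739 = 81.2694 × 1.15739 = 94.0604 kN·m.

M ≈ 94.1 kN·m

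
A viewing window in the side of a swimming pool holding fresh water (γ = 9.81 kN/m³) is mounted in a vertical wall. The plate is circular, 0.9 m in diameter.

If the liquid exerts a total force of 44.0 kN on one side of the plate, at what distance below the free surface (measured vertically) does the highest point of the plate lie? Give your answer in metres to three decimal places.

d_top ≈ 6.600 m

γ = 9.81 kN/m³.
A = π(0.45)² = 0.636173 m².
From F = γ·h_c·A, the centroid depth is h_c = 44.0/(9.81 × 0.636173) = 7.05031 m.
The centroid is at the centre, 0.45 m below the top of the plate, so the highest point sits at h_top = 7.05031 − 0.45 = 6.60031 m below the surface.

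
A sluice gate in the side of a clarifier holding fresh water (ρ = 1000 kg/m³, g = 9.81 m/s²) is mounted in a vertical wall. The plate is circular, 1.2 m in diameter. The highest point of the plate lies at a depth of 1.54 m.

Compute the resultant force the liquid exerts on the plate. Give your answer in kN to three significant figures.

γ = ρg = 1000 × 9.81 = 9810 N/m³ = 9.81 kN/m³.
The centroid is at the centre, 0.6 m below the top of the plate, so the centroid depth is h_c = 1.54 + 0.6 = 2.14 m.
A = π(0.6)² = 1.13097 m².
Resultant F = γ·h_c·A = 9.81 × 2.14 × 1.13097 = 23.7429 kN.

F ≈ 23.7 kN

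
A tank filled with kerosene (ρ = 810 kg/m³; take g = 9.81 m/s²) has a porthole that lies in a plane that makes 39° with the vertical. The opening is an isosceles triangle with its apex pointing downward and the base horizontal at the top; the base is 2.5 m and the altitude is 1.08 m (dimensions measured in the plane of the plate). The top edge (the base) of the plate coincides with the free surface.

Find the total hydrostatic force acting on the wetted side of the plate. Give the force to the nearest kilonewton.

γ = ρg = 810 × 9.81 / 1000 = 7.9461 kN/m³.
The plate makes 39° with the vertical, i.e. θ = 90° − 39° = 51° to the horizontal. Measuring y along the incline from the free-surface line, vertical depth h = y·sinθ with sinθ = 0.777146.
With the apex down, the centroid sits h/3 = 1.08/3 = 0.36 m below the base (the top edge), so y_c = 0.36 m and h_c = 0.36 × 0.777146 = 0.279773 m.
A = ½ × 2.5 × 1.08 = 1.35 m².
Resultant F = γ·h_c·A = 7.9461 × 0.279773 × 1.35 = 3.00119 kN.

F ≈ 3 kN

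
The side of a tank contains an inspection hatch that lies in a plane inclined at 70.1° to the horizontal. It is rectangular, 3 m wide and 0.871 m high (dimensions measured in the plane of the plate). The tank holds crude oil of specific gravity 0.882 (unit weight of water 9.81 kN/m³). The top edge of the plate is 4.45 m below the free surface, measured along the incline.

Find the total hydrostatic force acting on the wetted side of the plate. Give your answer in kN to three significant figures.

F ≈ 104 kN

γ = 0.882 × 9.81 = 8.65242 kN/m³.
Let θ = 70.1° be the plate's angle to the horizontal; measure y along the incline from where the plane meets the free surface. Vertical depth h = y·sinθ with sinθ = 0.940288.
The centroid lies 0.871/2 = 0.4355 m below the top edge, so y_c = 4.45 + 0.4355 = 4.8855 m and h_c = 4.8855 × 0.940288 = 4.59378 m.
A = 3 × 0.871 = 2.613 m².
Resultant F = γ·h_c·A = 8.65242 × 4.59378 × 2.613 = 103.86 kN.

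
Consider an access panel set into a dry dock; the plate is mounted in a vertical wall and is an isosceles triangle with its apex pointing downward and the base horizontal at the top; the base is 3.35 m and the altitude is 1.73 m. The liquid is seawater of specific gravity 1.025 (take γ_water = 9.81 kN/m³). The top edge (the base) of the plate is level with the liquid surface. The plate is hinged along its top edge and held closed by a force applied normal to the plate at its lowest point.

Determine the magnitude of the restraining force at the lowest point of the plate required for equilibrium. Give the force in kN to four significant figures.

P ≈ 8.401 kN

γ = 1.025 × 9.81 = 10.05525 kN/m³.
With the apex down, the centroid sits h/3 = 1.73/3 = 0.576667 m below the base (the top edge), so the centroid depth is h_c = 0.576667 m.
A = ½ × 3.35 × 1.73 = 2.89775 m².
Resultant F = γ·h_c·A = 10.05525 × 0.576667 × 2.89775 = 16.8027 kN.
I_c = b·h³/36 = 3.35 × 1.73³/36 = 0.481815 m⁴.
Centre of pressure: y_p = y_c + I_c/(y_c·A) = 0.576667 + 0.481815/(0.576667 × 2.89775) = 0.576667 + 0.288333 = 0.865 m along the plane.
The resultant acts 0.576667 + 0.288333 = 0.865 m (along the plate) below the hinge at the top edge, so the moment about the hinge is M = F × 0.865 = 16.8027 × 0.865 = 14.5343 kN·m.
A normal force at the bottom, 1.73 m from the hinge, must supply this moment: P = 14.5343/1.73 = 8.40133 kN.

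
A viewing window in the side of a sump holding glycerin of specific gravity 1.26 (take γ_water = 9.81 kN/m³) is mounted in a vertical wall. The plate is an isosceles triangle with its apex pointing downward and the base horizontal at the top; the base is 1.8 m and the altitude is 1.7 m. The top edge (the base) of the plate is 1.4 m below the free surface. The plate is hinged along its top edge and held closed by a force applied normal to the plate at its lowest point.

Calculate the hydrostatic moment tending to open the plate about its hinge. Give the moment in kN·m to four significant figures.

γ = 1.26 × 9.81 = 12.3606 kN/m³.
With the apex down, the centroid sits h/3 = 1.7/3 = 0.566667 m below the base (the top edge), so the centroid depth is h_c = 1.4 + 0.566667 = 1.96667 m.
A = ½ × 1.8 × 1.7 = 1.53 m².
Resultant F = γ·h_c·A = 12.3606 × 1.96667 × 1.53 = 37.1931 kN.
I_c = b·h³/36 = 1.8 × 1.7³/36 = 0.24565 m⁴.
Centre of pressure: y_p = y_c + I_c/(y_c·A) = 1.96667 + 0.24565/(1.96667 × 1.53) = 1.96667 + 0.0816383 = 2.04831 m along the plane.
The resultant acts 0.566667 + 0.0816383 = 0.648305 m (along the plate) below the hinge at the top edge, so the moment about the hinge is M = F × 0.648305 = 37.1931 × 0.648305 = 24.1125 kN·m.

M ≈ 24.11 kN·m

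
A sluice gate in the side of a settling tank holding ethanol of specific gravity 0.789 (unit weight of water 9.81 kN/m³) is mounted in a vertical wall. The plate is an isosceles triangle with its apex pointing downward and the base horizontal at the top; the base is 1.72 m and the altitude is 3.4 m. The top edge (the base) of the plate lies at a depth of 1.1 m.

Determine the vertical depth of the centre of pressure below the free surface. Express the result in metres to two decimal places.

γ = 0.789 × 9.81 = 7.74009 kN/m³.
With the apex down, the centroid sits h/3 = 3.4/3 = 1.13333 m below the base (the top edge), so the centroid depth is h_c = 1.1 + 1.13333 = 2.23333 m.
A = ½ × 1.72 × 3.4 = 2.924 m².
Resultant F = γ·h_c·A = 7.74009 × 2.23333 × 2.924 = 50.5448 kN.
I_c = b·h³/36 = 1.72 × 3.4³/36 = 1.87786 m⁴.
Centre of pressure: y_p = y_c + I_c/(y_c·A) = 2.23333 + 1.87786/(2.23333 × 2.924) = 2.23333 + 0.287563 = 2.52089 m along the plane.

h_p = 2.52 m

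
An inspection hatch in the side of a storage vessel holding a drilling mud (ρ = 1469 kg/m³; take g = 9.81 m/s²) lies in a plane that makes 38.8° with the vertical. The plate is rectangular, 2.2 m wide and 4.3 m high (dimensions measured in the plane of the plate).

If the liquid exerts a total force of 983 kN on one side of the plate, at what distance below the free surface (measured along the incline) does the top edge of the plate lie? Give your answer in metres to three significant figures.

y_top ≈ 7.10 m

γ = ρg = 1469 × 9.81 / 1000 = 14.41089 kN/m³.
A = 2.2 × 4.3 = 9.46 m².
From F = γ·h_c·A, the centroid depth is h_c = 983/(14.41089 × 9.46) = 7.2106 m.
The plate makes 38.8° with the vertical, i.e. θ = 90° − 38.8° = 51.2° to the horizontal. Measuring y along the incline from the free-surface line, vertical depth h = y·sinθ with sinθ = 0.779338.
Along the incline, y_c = h_c/sinθ = 7.2106/0.779338 = 9.25221 m.
The centroid lies 4.3/2 = 2.15 m below the top edge, so the top edge sits at y_top = 9.25221 − 2.15 = 7.10221 m along the incline.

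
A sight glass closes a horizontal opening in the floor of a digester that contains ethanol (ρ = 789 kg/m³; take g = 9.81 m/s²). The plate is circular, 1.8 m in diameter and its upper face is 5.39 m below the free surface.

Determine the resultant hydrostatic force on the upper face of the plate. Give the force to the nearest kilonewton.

F ≈ 106 kN

γ = ρg = 789 × 9.81 / 1000 = 7.74009 kN/m³.
The plate is horizontal, so pressure is uniform at p = γ·h = 7.74009 × 5.39 = 41.7191 kN/m².
A = π(0.9)² = 2.54469 m².
F = p·A = 41.7191 × 2.54469 = 106.162 kN.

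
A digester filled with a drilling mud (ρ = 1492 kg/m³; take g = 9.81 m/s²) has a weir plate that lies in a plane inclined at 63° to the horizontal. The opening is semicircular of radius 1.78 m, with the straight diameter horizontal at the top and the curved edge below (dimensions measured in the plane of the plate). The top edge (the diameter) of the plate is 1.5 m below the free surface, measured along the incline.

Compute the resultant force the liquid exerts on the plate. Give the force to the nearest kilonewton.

γ = ρg = 1492 × 9.81 / 1000 = 14.63652 kN/m³.
Let θ = 63° be the plate's angle to the horizontal; measure y along the incline from where the plane meets the free surface. Vertical depth h = y·sinθ with sinθ = 0.891007.
The centroid of a semicircle lies 4r/(3π) = 0.755455 m from the diameter, here below the top edge, so y_c = 1.5 + 0.755455 = 2.25545 m and h_c = 2.25545 × 0.891007 = 2.00962 m.
A = πr²/2 = π × 1.78²/2 = 4.97691 m².
Resultant F = γ·h_c·A = 14.63652 × 2.00962 × 4.97691 = 146.39 kN.

F ≈ 146 kN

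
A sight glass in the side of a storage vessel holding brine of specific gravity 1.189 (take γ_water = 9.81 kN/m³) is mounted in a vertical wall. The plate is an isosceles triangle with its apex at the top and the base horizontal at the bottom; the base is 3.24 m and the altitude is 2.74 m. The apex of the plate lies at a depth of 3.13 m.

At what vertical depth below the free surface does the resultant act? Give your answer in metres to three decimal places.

γ = 1.189 × 9.81 = 11.66409 kN/m³.
With the apex up, the centroid sits 2h/3 = 2 × 2.74/3 = 1.82667 m below the apex, so the centroid depth is h_c = 3.13 + 1.82667 = 4.95667 m.
A = ½ × 3.24 × 2.74 = 4.4388 m².
Resultant F = γ·h_c·A = 11.66409 × 4.95667 × 4.4388 = 256.629 kN.
I_c = b·h³/36 = 3.24 × 2.74³/36 = 1.85137 m⁴.
Centre of pressure: y_p = y_c + I_c/(y_c·A) = 4.95667 + 1.85137/(4.95667 × 4.4388) = 4.95667 + 0.0841468 = 5.04082 m along the plane.

h_p = 5.041 m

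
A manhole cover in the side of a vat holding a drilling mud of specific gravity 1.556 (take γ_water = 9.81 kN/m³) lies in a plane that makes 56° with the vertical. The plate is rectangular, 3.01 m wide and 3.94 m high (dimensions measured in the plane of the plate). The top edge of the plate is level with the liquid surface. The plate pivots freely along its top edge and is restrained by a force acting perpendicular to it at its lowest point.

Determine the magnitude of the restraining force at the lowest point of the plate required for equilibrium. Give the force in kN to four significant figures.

P ≈ 132.9 kN

γ = 1.556 × 9.81 = 15.26436 kN/m³.
The plate makes 56° with the vertical, i.e. θ = 90° − 56° = 34° to the horizontal. Measuring y along the incline from the free-surface line, vertical depth h = y·sinθ with sinθ = 0.559193.
The centroid lies 3.94/2 = 1.97 m below the top edge, so y_c = 1.97 m and h_c = 1.97 × 0.559193 = 1.10161 m.
A = 3.01 × 3.94 = 11.8594 m².
Resultant F = γ·h_c·A = 15.26436 × 1.10161 × 11.8594 = 199.42 kN.
I_c = b·h³/12 = 3.01 × 3.94³/12 = 15.3417 m⁴.
Centre of pressure: y_p = y_c + I_c/(y_c·A) = 1.97 + 15.3417/(1.97 × 11.8594) = 1.97 + 0.656666 = 2.62667 m along the plane.
The resultant acts 1.97 + 0.656666 = 2.62667 m (along the plate) below the hinge at the top edge, so the moment about the hinge is M = F × 2.62667 = 199.42 × 2.62667 = 523.811 kN·m.
A normal force at the bottom, 3.94 m from the hinge, must supply this moment: P = 523.811/3.94 = 132.947 kN.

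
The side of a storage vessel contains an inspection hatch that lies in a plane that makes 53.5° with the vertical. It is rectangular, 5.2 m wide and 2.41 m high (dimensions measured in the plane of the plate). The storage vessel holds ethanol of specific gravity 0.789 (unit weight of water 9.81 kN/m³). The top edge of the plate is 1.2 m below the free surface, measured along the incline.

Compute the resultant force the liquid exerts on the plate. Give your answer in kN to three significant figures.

F ≈ 139 kN

γ = 0.789 × 9.81 = 7.74009 kN/m³.
The plate makes 53.5° with the vertical, i.e. θ = 90° − 53.5° = 36.5° to the horizontal. Measuring y along the incline from the free-surface line, vertical depth h = y·sinθ with sinθ = 0.594823.
The centroid lies 2.41/2 = 1.205 m below the top edge, so y_c = 1.2 + 1.205 = 2.405 m and h_c = 2.405 × 0.594823 = 1.43055 m.
A = 5.2 × 2.41 = 12.532 m².
Resultant F = γ·h_c·A = 7.74009 × 1.43055 × 12.532 = 138.762 kN.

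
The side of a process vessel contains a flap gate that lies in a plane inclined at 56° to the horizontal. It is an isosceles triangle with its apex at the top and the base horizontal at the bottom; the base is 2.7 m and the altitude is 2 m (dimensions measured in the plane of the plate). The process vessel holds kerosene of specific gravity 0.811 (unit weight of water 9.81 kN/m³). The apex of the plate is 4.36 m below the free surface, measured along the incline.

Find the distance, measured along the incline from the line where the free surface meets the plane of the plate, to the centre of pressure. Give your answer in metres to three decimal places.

γ = 0.811 × 9.81 = 7.95591 kN/m³.
Let θ = 56° be the plate's angle to the horizontal; measure y along the incline from where the plane meets the free surface. Vertical depth h = y·sinθ with sinθ = 0.829038.
With the apex up, the centroid sits 2h/3 = 2 × 2/3 = 1.33333 m below the apex, so y_c = 4.36 + 1.33333 = 5.69333 m and h_c = 5.69333 × 0.829038 = 4.71999 m.
A = ½ × 2.7 × 2 = 2.7 m².
Resultant F = γ·h_c·A = 7.95591 × 4.71999 × 2.7 = 101.39 kN.
I_c = b·h³/36 = 2.7 × 2³/36 = 0.6 m⁴.
Centre of pressure: y_p = y_c + I_c/(y_c·A) = 5.69333 + 0.6/(5.69333 × 2.7) = 5.69333 + 0.039032 = 5.73236 m along the plane.

y_p = 5.732 m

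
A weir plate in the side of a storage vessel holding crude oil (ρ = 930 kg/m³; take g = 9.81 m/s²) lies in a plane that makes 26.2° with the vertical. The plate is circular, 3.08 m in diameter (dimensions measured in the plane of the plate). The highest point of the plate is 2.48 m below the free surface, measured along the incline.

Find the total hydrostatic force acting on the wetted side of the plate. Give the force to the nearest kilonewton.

F ≈ 245 kN

γ = ρg = 930 × 9.81 / 1000 = 9.1233 kN/m³.
The plate makes 26.2° with the vertical, i.e. θ = 90° − 26.2° = 63.8° to the horizontal. Measuring y along the incline from the free-surface line, vertical depth h = y·sinθ with sinθ = 0.897258.
The centroid is at the centre, 1.54 m below the top of the plate, so y_c = 2.48 + 1.54 = 4.02 m and h_c = 4.02 × 0.897258 = 3.60698 m.
A = π(1.54)² = 7.4506 m².
Resultant F = γ·h_c·A = 9.1233 × 3.60698 × 7.4506 = 245.181 kN.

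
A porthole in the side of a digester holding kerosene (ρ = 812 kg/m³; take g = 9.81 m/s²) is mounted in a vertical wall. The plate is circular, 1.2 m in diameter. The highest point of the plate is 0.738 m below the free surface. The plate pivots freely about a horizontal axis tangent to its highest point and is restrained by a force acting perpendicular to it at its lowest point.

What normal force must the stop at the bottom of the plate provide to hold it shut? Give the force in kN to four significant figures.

P ≈ 6.703 kN

γ = ρg = 812 × 9.81 / 1000 = 7.96572 kN/m³.
The centroid is at the centre, 0.6 m below the top of the plate, so the centroid depth is h_c = 0.738 + 0.6 = 1.338 m.
A = π(0.6)² = 1.13097 m².
Resultant F = γ·h_c·A = 7.96572 × 1.338 × 1.13097 = 12.054 kN.
I_c = πr⁴/4 = π × 0.6⁴/4 = 0.101788 m⁴.
Centre of pressure: y_p = y_c + I_c/(y_c·A) = 1.338 + 0.101788/(1.338 × 1.13097) = 1.338 + 0.067265 = 1.40526 m along the plane.
The resultant acts 0.6 + 0.067265 = 0.667265 m (along the plate) below the hinge at the top edge, so the moment about the hinge is M = F × 0.667265 = 12.054 × 0.667265 = 8.04321 kN·m.
A normal force at the bottom, 1.2 m from the hinge, must supply this moment: P = 8.04321/1.2 = 6.70268 kN.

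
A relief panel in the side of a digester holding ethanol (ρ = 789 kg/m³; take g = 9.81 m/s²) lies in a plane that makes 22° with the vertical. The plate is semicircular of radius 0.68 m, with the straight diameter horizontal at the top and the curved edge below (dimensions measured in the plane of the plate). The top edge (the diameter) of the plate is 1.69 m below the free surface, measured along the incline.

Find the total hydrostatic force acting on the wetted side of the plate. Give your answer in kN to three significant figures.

F ≈ 10.3 kN

γ = ρg = 789 × 9.81 / 1000 = 7.74009 kN/m³.
The plate makes 22° with the vertical, i.e. θ = 90° − 22° = 68° to the horizontal. Measuring y along the incline from the free-surface line, vertical depth h = y·sinθ with sinθ = 0.927184.
The centroid of a semicircle lies 4r/(3π) = 0.288601 m from the diameter, here below the top edge, so y_c = 1.69 + 0.288601 = 1.9786 m and h_c = 1.9786 × 0.927184 = 1.83453 m.
A = πr²/2 = π × 0.68²/2 = 0.726336 m².
Resultant F = γ·h_c·A = 7.74009 × 1.83453 × 0.726336 = 10.3136 kN.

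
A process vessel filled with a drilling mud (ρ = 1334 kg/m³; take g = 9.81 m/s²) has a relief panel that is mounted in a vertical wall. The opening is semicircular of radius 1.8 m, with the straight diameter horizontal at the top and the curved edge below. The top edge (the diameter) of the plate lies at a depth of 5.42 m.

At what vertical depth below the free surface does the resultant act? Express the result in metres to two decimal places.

γ = ρg = 1334 × 9.81 / 1000 = 13.08654 kN/m³.
The centroid of a semicircle lies 4r/(3π) = 0.763944 m from the diameter, here below the top edge, so the centroid depth is h_c = 5.42 + 0.763944 = 6.18394 m.
A = πr²/2 = π × 1.8²/2 = 5.08938 m².
Resultant F = γ·h_c·A = 13.08654 × 6.18394 × 5.08938 = 411.865 kN.
I_c = (π/8 − 8/(9π))·r⁴ = 0.109757 × 1.8⁴ = 1.15219 m⁴.
Centre of pressure: y_p = y_c + I_c/(y_c·A) = 6.18394 + 1.15219/(6.18394 × 5.08938) = 6.18394 + 0.0366095 = 6.22055 m along the plane.

h_p = 6.22 m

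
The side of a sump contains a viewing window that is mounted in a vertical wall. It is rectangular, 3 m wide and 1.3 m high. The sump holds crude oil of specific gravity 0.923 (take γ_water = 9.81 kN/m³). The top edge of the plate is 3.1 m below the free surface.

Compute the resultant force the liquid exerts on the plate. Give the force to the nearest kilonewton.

F ≈ 132 kN

γ = 0.923 × 9.81 = 9.05463 kN/m³.
The centroid lies 1.3/2 = 0.65 m below the top edge, so the centroid depth is h_c = 3.1 + 0.65 = 3.75 m.
A = 3 × 1.3 = 3.9 m².
Resultant F = γ·h_c·A = 9.05463 × 3.75 × 3.9 = 132.424 kN.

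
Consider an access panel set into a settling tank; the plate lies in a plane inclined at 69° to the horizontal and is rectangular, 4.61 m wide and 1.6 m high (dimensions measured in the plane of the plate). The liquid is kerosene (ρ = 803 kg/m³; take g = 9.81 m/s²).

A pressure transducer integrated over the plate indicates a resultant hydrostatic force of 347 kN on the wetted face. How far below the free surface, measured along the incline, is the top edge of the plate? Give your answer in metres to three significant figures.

γ = ρg = 803 × 9.81 / 1000 = 7.87743 kN/m³.
A = 4.61 × 1.6 = 7.376 m².
From F = γ·h_c·A, the centroid depth is h_c = 347/(7.87743 × 7.376) = 5.97206 m.
Let θ = 69° be the plate's angle to the horizontal; measure y along the incline from where the plane meets the free surface. Vertical depth h = y·sinθ with sinθ = 0.933580.
Along the incline, y_c = h_c/sinθ = 5.97206/0.933580 = 6.39695 m.
The centroid lies 1.6/2 = 0.8 m below the top edge, so the top edge sits at y_top = 6.39695 − 0.8 = 5.59695 m along the incline.

y_top ≈ 5.60 m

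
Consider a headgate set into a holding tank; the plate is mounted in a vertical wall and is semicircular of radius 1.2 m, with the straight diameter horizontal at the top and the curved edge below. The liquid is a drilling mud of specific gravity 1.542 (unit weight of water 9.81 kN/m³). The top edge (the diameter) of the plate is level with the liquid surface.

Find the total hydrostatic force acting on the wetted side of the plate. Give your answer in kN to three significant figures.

F ≈ 17.4 kN

γ = 1.542 × 9.81 = 15.12702 kN/m³.
The centroid of a semicircle lies 4r/(3π) = 0.509296 m from the diameter, here below the top edge, so the centroid depth is h_c = 0.509296 m.
A = πr²/2 = π × 1.2²/2 = 2.26195 m².
Resultant F = γ·h_c·A = 15.12702 × 0.509296 × 2.26195 = 17.4264 kN.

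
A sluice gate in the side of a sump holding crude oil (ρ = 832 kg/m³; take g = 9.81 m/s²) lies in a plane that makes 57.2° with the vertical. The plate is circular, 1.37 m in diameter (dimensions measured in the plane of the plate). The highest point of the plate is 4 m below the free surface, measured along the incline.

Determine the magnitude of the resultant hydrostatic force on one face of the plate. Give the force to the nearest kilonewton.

F ≈ 31 kN

γ = ρg = 832 × 9.81 / 1000 = 8.16192 kN/m³.
The plate makes 57.2° with the vertical, i.e. θ = 90° − 57.2° = 32.8° to the horizontal. Measuring y along the incline from the free-surface line, vertical depth h = y·sinθ with sinθ = 0.541708.
The centroid is at the centre, 0.685 m below the top of the plate, so y_c = 4 + 0.685 = 4.685 m and h_c = 4.685 × 0.541708 = 2.5379 m.
A = π(0.685)² = 1.47411 m².
Resultant F = γ·h_c·A = 8.16192 × 2.5379 × 1.47411 = 30.5349 kN.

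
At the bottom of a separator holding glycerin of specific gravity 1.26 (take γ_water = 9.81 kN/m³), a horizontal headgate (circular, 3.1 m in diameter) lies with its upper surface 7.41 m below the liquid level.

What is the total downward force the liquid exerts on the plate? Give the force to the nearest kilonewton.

γ = 1.26 × 9.81 = 12.3606 kN/m³.
The plate is horizontal, so pressure is uniform at p = γ·h = 12.3606 × 7.41 = 91.592 kN/m².
A = π(1.55)² = 7.54768 m².
F = p·A = 91.592 × 7.54768 = 691.307 kN.

F ≈ 691 kN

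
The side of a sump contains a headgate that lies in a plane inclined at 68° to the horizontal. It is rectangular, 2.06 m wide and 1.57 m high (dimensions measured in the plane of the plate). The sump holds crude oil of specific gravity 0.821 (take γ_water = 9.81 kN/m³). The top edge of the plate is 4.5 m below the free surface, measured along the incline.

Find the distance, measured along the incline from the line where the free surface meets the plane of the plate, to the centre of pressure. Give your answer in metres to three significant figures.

γ = 0.821 × 9.81 = 8.05401 kN/m³.
Let θ = 68° be the plate's angle to the horizontal; measure y along the incline from where the plane meets the free surface. Vertical depth h = y·sinθ with sinθ = 0.927184.
The centroid lies 1.57/2 = 0.785 m below the top edge, so y_c = 4.5 + 0.785 = 5.285 m and h_c = 5.285 × 0.927184 = 4.90017 m.
A = 2.06 × 1.57 = 3.2342 m².
Resultant F = γ·h_c·A = 8.05401 × 4.90017 × 3.2342 = 127.641 kN.
I_c = b·h³/12 = 2.06 × 1.57³/12 = 0.664332 m⁴.
Centre of pressure: y_p = y_c + I_c/(y_c·A) = 5.285 + 0.664332/(5.285 × 3.2342) = 5.285 + 0.0388663 = 5.32387 m along the plane.

y_p = 5.32 m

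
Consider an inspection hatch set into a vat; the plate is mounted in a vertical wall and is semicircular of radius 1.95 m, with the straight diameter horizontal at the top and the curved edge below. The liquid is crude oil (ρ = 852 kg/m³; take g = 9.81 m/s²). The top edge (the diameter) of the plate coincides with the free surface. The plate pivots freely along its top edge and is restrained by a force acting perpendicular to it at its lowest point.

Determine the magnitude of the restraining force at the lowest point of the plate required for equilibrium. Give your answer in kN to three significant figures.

γ = ρg = 852 × 9.81 / 1000 = 8.35812 kN/m³.
The centroid of a semicircle lies 4r/(3π) = 0.827606 m from the diameter, here below the top edge, so the centroid depth is h_c = 0.827606 m.
A = πr²/2 = π × 1.95²/2 = 5.97295 m².
Resultant F = γ·h_c·A = 8.35812 × 0.827606 × 5.97295 = 41.3163 kN.
I_c = (π/8 − 8/(9π))·r⁴ = 0.109757 × 1.95⁴ = 1.58698 m⁴.
Centre of pressure: y_p = y_c + I_c/(y_c·A) = 0.827606 + 1.58698/(0.827606 × 5.97295) = 0.827606 + 0.32104 = 1.14865 m along the plane.
The resultant acts 0.827606 + 0.32104 = 1.14865 m (along the plate) below the hinge at the top edge, so the moment about the hinge is M = F × 1.14865 = 41.3163 × 1.14865 = 47.458 kN·m.
A normal force at the bottom, 1.95 m from the hinge, must supply this moment: P = 47.458/1.95 = 24.3374 kN.

P ≈ 24.3 kN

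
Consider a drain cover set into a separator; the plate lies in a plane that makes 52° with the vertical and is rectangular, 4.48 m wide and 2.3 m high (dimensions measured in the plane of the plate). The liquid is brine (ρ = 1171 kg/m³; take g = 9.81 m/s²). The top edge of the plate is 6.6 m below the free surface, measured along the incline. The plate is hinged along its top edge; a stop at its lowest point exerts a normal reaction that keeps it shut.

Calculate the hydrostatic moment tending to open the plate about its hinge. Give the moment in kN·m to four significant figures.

γ = ρg = 1171 × 9.81 / 1000 = 11.48751 kN/m³.
The plate makes 52° with the vertical, i.e. θ = 90° − 52° = 38° to the horizontal. Measuring y along the incline from the free-surface line, vertical depth h = y·sinθ with sinθ = 0.615661.
The centroid lies 2.3/2 = 1.15 m below the top edge, so y_c = 6.6 + 1.15 = 7.75 m and h_c = 7.75 × 0.615661 = 4.77137 m.
A = 4.48 × 2.3 = 10.304 m².
Resultant F = γ·h_c·A = 11.48751 × 4.77137 × 10.304 = 564.774 kN.
I_c = b·h³/12 = 4.48 × 2.3³/12 = 4.54235 m⁴.
Centre of pressure: y_p = y_c + I_c/(y_c·A) = 7.75 + 4.54235/(7.75 × 10.304) = 7.75 + 0.0568818 = 7.80688 m along the plane.
The resultant acts 1.15 + 0.0568818 = 1.20688 m (along the plate) below the hinge at the top edge, so the moment about the hinge is M = F × 1.20688 = 564.774 × 1.20688 = 681.614 kN·m.

M ≈ 681.6 kN·m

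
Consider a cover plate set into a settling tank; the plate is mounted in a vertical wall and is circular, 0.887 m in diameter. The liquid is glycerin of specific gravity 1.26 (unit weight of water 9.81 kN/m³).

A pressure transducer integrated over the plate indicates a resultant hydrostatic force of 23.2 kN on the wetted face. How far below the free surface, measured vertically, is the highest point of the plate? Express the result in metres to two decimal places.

d_top ≈ 2.59 m

γ = 1.26 × 9.81 = 12.3606 kN/m³.
A = π(0.4435)² = 0.617927 m².
From F = γ·h_c·A, the centroid depth is h_c = 23.2/(12.3606 × 0.617927) = 3.03746 m.
The centroid is at the centre, 0.4435 m below the top of the plate, so the highest point sits at h_top = 3.03746 − 0.4435 = 2.59396 m below the surface.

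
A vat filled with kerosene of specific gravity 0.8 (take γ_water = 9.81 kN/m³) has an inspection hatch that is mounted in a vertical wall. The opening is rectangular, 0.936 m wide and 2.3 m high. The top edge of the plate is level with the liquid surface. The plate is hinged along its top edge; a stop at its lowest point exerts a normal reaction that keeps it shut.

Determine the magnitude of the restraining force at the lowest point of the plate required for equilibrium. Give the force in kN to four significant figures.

γ = 0.8 × 9.81 = 7.848 kN/m³.
The centroid lies 2.3/2 = 1.15 m below the top edge, so the centroid depth is h_c = 1.15 m.
A = 0.936 × 2.3 = 2.1528 m².
Resultant F = γ·h_c·A = 7.848 × 1.15 × 2.1528 = 19.4295 kN.
I_c = b·h³/12 = 0.936 × 2.3³/12 = 0.949026 m⁴.
Centre of pressure: y_p = y_c + I_c/(y_c·A) = 1.15 + 0.949026/(1.15 × 2.1528) = 1.15 + 0.383333 = 1.53333 m along the plane.
The resultant acts 1.15 + 0.383333 = 1.53333 m (along the plate) below the hinge at the top edge, so the moment about the hinge is M = F × 1.53333 = 19.4295 × 1.53333 = 29.7918 kN·m.
A normal force at the bottom, 2.3 m from the hinge, must supply this moment: P = 29.7918/2.3 = 12.953 kN.

P ≈ 12.95 kN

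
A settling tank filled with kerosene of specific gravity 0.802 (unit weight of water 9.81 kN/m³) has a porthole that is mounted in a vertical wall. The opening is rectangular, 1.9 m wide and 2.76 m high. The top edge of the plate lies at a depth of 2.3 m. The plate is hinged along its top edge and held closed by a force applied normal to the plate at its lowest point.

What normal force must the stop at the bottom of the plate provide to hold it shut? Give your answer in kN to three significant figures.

γ = 0.802 × 9.81 = 7.86762 kN/m³.
The centroid lies 2.76/2 = 1.38 m below the top edge, so the centroid depth is h_c = 2.3 + 1.38 = 3.68 m.
A = 1.9 × 2.76 = 5.244 m².
Resultant F = γ·h_c·A = 7.86762 × 3.68 × 5.244 = 151.829 kN.
I_c = b·h³/12 = 1.9 × 2.76³/12 = 3.32889 m⁴.
Centre of pressure: y_p = y_c + I_c/(y_c·A) = 3.68 + 3.32889/(3.68 × 5.244) = 3.68 + 0.1725 = 3.8525 m along the plane.
The resultant acts 1.38 + 0.1725 = 1.5525 m (along the plate) below the hinge at the top edge, so the moment about the hinge is M = F × 1.5525 = 151.829 × 1.5525 = 235.715 kN·m.
A normal force at the bottom, 2.76 m from the hinge, must supply this moment: P = 235.715/2.76 = 85.404 kN.

P ≈ 85.4 kN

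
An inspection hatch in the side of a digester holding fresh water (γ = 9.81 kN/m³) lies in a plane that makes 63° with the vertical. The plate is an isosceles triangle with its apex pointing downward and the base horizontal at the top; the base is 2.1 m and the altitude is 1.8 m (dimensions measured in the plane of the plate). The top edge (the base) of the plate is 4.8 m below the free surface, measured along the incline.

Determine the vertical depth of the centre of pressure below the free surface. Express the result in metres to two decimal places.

γ = 9.81 kN/m³.
The plate makes 63° with the vertical, i.e. θ = 90° − 63° = 27° to the horizontal. Measuring y along the incline from the free-surface line, vertical depth h = y·sinθ with sinθ = 0.453990.
With the apex down, the centroid sits h/3 = 1.8/3 = 0.6 m below the base (the top edge), so y_c = 4.8 + 0.6 = 5.4 m and h_c = 5.4 × 0.453990 = 2.45155 m.
A = ½ × 2.1 × 1.8 = 1.89 m².
Resultant F = γ·h_c·A = 9.81 × 2.45155 × 1.89 = 45.4539 kN.
I_c = b·h³/36 = 2.1 × 1.8³/36 = 0.3402 m⁴.
Centre of pressure: y_p = y_c + I_c/(y_c·A) = 5.4 + 0.3402/(5.4 × 1.89) = 5.4 + 0.0333333 = 5.43333 m along the plane.
Vertically, h_p = y_p·sinθ = 5.43333 × 0.453990 = 2.46668 m.

h_p = 2.47 m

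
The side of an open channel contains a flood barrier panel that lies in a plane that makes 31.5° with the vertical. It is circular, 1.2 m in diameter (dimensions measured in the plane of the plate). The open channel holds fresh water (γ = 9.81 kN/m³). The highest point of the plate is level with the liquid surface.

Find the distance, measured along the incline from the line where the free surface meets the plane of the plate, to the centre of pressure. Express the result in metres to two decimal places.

y_p = 0.75 m

γ = 9.81 kN/m³.
The plate makes 31.5° with the vertical, i.e. θ = 90° − 31.5° = 58.5° to the horizontal. Measuring y along the incline from the free-surface line, vertical depth h = y·sinθ with sinθ = 0.852640.
The centroid is at the centre, 0.6 m below the top of the plate, so y_c = 0.6 m and h_c = 0.6 × 0.852640 = 0.511584 m.
A = π(0.6)² = 1.13097 m².
Resultant F = γ·h_c·A = 9.81 × 0.511584 × 1.13097 = 5.67593 kN.
I_c = πr⁴/4 = π × 0.6⁴/4 = 0.101788 m⁴.
Centre of pressure: y_p = y_c + I_c/(y_c·A) = 0.6 + 0.101788/(0.6 × 1.13097) = 0.6 + 0.150001 = 0.750001 m along the plane.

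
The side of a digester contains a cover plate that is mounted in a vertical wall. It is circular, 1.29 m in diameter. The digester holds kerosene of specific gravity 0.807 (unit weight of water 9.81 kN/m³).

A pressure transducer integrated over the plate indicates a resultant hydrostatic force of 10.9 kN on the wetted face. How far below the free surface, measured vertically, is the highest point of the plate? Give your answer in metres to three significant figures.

γ = 0.807 × 9.81 = 7.91667 kN/m³.
A = π(0.645)² = 1.30698 m².
From F = γ·h_c·A, the centroid depth is h_c = 10.9/(7.91667 × 1.30698) = 1.05345 m.
The centroid is at the centre, 0.645 m below the top of the plate, so the highest point sits at h_top = 1.05345 − 0.645 = 0.40845 m below the surface.

d_top ≈ 0.408 m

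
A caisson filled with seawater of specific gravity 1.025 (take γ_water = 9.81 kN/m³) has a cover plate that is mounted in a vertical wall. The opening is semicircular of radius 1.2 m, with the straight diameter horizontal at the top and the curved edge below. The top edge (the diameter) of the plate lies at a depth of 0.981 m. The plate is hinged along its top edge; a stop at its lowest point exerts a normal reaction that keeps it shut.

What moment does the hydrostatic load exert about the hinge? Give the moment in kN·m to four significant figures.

γ = 1.025 × 9.81 = 10.05525 kN/m³.
The centroid of a semicircle lies 4r/(3π) = 0.509296 m from the diameter, here below the top edge, so the centroid depth is h_c = 0.981 + 0.509296 = 1.4903 m.
A = πr²/2 = π × 1.2²/2 = 2.26195 m².
Resultant F = γ·h_c·A = 10.05525 × 1.4903 × 2.26195 = 33.8961 kN.
I_c = (π/8 − 8/(9π))·r⁴ = 0.109757 × 1.2⁴ = 0.227592 m⁴.
Centre of pressure: y_p = y_c + I_c/(y_c·A) = 1.4903 + 0.227592/(1.4903 × 2.26195) = 1.4903 + 0.067515 = 1.55781 m along the plane.
The resultant acts 0.509296 + 0.067515 = 0.576811 m (along the plate) below the hinge at the top edge, so the moment about the hinge is M = F × 0.576811 = 33.8961 × 0.576811 = 19.5516 kN·m.

M ≈ 19.55 kN·m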